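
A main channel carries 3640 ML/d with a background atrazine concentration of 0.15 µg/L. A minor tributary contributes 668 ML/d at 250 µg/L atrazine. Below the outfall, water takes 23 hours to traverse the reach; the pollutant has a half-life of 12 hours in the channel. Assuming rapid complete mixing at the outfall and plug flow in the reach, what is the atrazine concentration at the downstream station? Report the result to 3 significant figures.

Mass balance: C = (3640·0.1500 + 668.0·250.0) / 4308 = 167500/4308 = 38.89 µg/L.
Half-life 12 h → k = ln 2 / 12 = 0.05776 h⁻¹ = 1.386 d⁻¹.
First-order decay: C = 38.89·exp(−k·t) = 38.89·0.2649 = 10.30 µg/L.

10.3 µg/L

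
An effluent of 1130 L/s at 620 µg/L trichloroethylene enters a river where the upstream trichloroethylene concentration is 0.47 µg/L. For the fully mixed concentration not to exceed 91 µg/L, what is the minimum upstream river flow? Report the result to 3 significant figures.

6600 L/s

Set C_mix = 91: (Q·0.4700 + 1130·620.0) / (Q + 1130) = 91
→ Q = 1130·(620.0 − 91)/(91 − 0.4700) = 6603 L/s.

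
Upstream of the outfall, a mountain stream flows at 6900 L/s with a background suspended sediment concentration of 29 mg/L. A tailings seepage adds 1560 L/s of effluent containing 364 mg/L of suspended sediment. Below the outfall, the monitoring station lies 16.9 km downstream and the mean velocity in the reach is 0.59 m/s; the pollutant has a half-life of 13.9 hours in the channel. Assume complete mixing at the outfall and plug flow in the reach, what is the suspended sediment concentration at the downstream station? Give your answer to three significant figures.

Mixed concentration C = ΣQC/ΣQ = (6900·29.00 + 1560·364.0) / 8460 = 767900/8460 = 90.77 mg/L.
Travel time t = 16.9·1000 / 0.59 = 28640 s = 7.957 h.
Half-life 13.9 h → k = ln 2 / 13.9 = 0.04987 h⁻¹ = 1.197 d⁻¹.
After decay, C = 90.77 × e^(−kt) = 90.77 × 0.6725 = 61.04 mg/L.

61.0 mg/L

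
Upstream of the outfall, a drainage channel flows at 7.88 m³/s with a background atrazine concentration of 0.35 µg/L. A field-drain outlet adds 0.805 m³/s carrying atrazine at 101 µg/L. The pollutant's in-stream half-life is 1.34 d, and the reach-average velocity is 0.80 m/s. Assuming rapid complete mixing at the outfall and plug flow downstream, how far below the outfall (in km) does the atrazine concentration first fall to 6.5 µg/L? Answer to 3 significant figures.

Flow-weighted average: C = (7.880·0.3500 + 0.8050·101.0) / 8.685 = 84.06/8.685 = 9.679 µg/L.
Half-life 1.34 d → k = ln 2 / 1.34 = 0.5173 d⁻¹.
Set 9.679·exp(−k·t) = 6.5 → t = ln(9.679/6.5)/k = 66510 s = 18.47 h.
Distance = v·t = 0.80·66510 = 53200 m = 53.20 km.

53.2 km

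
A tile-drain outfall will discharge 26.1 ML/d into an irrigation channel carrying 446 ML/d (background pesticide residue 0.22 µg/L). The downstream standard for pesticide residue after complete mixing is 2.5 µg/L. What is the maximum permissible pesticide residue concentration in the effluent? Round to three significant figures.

41.5 µg/L

At the limit, (Qr·Cr + Qe·Cₑ)/(Qr + Qe) = 2.5:
Cₑ = (472.1·2.5 − 446.0·0.2200) / 26.10 = 41.46 µg/L.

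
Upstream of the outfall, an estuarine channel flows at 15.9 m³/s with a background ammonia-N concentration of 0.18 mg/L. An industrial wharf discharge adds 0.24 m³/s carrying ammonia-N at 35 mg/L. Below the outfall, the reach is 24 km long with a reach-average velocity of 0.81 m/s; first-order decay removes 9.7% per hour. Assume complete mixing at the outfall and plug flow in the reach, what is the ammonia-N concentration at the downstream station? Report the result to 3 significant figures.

After mixing, C = (15.90·0.1800 + 0.2400·35.00) / 16.14 = 11.26/16.14 = 0.6978 mg/L.
Travel time t = 24·1000 / 0.81 = 29630 s = 8.230 h.
9.7%/h lost → k = −ln(1 − 0.097) = 0.1020 h⁻¹.
First-order decay: C = 0.6978·exp(−k·t) = 0.6978·0.4318 = 0.3013 mg/L.

0.301 mg/L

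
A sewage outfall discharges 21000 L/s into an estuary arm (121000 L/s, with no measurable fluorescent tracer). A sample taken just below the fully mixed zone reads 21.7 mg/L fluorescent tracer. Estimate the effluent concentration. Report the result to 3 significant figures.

147 mg/L

Mass balance: 121000·0 + 21000·Cₑ = 142000·21.70
→ Cₑ = (142000·21.70 − 121000·0) / 21000 = 146.7 mg/L.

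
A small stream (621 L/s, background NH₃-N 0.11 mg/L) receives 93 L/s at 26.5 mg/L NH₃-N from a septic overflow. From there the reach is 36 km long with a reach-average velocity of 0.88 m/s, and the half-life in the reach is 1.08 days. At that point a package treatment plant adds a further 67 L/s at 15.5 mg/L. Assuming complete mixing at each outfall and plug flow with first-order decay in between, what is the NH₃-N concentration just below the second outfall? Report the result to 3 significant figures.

Mass balance: C = (621.0·0.1100 + 93.00·26.50) / 714.0 = 2533/714.0 = 3.547 mg/L; combined flow 714.0 L/s.
Travel time t = 36·1000 / 0.88 = 40910 s = 11.36 h.
Half-life 1.08 d → k = ln 2 / 1.08 = 0.6418 d⁻¹.
Applying C = C₀e^(−kt): 3.547 × 0.7379 = 2.618 mg/L.
At the second outfall, C = (714.0·2.618 + 67.00·15.50) / (714.0 + 67.00) = 3.723 mg/L.

3.72 mg/L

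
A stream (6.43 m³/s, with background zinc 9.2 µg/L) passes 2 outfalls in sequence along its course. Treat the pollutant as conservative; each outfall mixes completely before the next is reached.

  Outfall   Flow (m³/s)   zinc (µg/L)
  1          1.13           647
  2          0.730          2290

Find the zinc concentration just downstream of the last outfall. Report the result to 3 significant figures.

After outfall 1: Q = 6.430 + 1.130 = 7.560 m³/s; C = (6.430·9.200 + 1.130·647.0)/7.560 = 104.5 µg/L.
After outfall 2: Q = 7.560 + 0.7300 = 8.290 m³/s; C = (7.560·104.5 + 0.7300·2290)/8.290 = 297.0 µg/L.

297 µg/L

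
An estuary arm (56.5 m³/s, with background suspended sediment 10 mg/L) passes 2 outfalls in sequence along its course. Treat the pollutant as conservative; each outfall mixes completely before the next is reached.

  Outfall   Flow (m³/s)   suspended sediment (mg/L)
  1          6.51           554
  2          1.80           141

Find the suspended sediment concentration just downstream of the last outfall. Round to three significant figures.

68.3 mg/L

Below outfall 1: Q → 63.01 m³/s, C = (56.50·10.00 + 6.510·554.0)/63.01 = 66.20 mg/L.
Below outfall 2: Q → 64.81 m³/s, C = (63.01·66.20 + 1.800·141.0)/64.81 = 68.28 mg/L.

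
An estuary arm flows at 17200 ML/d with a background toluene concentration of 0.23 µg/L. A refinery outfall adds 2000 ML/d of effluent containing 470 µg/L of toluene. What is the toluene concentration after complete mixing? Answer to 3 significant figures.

Flow-weighted average: C = (17200·0.2300 + 2000·470.0) / 19200 = 944000/19200 = 49.16 µg/L.

49.2 µg/L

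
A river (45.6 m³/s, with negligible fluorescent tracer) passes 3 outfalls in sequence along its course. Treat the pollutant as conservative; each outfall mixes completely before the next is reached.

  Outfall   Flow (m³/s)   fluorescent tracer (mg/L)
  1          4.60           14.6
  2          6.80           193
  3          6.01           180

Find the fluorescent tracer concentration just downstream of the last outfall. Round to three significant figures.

After outfall 1: Q = 45.60 + 4.600 = 50.20 m³/s; C = (45.60·0 + 4.600·14.60)/50.20 = 1.338 mg/L.
After outfall 2: Q = 50.20 + 6.800 = 57.00 m³/s; C = (50.20·1.338 + 6.800·193.0)/57.00 = 24.20 mg/L.
After outfall 3: Q = 57.00 + 6.010 = 63.01 m³/s; C = (57.00·24.20 + 6.010·180.0)/63.01 = 39.06 mg/L.

39.1 mg/L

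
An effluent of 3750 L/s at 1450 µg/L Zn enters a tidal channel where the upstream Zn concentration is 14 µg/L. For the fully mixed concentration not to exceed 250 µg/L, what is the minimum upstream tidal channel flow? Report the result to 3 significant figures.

19100 L/s

Set C_mix = 250: (Q·14.00 + 3750·1450) / (Q + 3750) = 250
→ Q = 3750·(1450 − 250)/(250 − 14.00) = 19070 L/s.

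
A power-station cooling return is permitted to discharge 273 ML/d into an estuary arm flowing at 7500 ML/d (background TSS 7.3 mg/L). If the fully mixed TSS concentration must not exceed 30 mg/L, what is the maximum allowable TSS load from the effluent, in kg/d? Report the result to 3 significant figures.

Mass balance at the limit: 7500·7.300 + 273.0·Cₑ = 7773·30 → Cₑ = 653.6 mg/L.
273.0 ML/d = 3.160 m³/s. Load = 3.160 m³/s × 653.6 g/m³ × 86 400 s/d = 178400 kg/d.

178000 kg/d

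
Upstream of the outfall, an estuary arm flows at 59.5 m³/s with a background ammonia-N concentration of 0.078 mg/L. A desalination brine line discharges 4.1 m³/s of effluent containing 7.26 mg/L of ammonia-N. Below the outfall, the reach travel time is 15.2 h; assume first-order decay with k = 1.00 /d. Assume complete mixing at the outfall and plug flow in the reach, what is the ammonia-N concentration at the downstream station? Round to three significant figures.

Conservation of mass: C = (59.50·0.07800 + 4.100·7.260) / 63.60 = 34.41/63.60 = 0.5410 mg/L.
Decay over the reach: 0.5410·exp(−kt) = 0.5410·0.5308 = 0.2872 mg/L.

0.287 mg/L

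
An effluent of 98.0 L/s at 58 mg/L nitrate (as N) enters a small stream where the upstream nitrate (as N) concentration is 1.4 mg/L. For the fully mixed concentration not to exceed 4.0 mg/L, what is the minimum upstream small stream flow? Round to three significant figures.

2040 L/s

Set C_mix = 4.0: (Q·1.400 + 98.00·58.00) / (Q + 98.00) = 4.0
→ Q = 98.00·(58.00 − 4.0)/(4.0 − 1.400) = 2035 L/s.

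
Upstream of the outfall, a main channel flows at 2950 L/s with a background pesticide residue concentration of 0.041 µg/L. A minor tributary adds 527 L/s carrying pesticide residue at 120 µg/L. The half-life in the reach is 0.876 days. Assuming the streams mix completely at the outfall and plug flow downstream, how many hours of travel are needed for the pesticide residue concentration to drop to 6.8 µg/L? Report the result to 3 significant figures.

29.9 h

Mass balance: C = (2950·0.04100 + 527.0·120.0) / 3477 = 63360/3477 = 18.22 µg/L.
Half-life 0.876 d → k = ln 2 / 0.876 = 0.7913 d⁻¹.
18.22·exp(−k·t) = 6.8 → t = ln(18.22/6.8)/k = 107600 s = 29.90 h.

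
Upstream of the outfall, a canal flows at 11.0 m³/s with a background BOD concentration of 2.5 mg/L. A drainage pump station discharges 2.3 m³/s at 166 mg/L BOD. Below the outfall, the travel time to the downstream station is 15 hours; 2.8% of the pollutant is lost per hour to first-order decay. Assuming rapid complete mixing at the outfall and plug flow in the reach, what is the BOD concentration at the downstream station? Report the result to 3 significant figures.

Flow-weighted average: C = (11.00·2.500 + 2.300·166.0) / 13.30 = 409.3/13.30 = 30.77 mg/L.
2.8%/h lost → k = −ln(1 − 0.028) = 0.02840 h⁻¹.
Decay over the reach: 30.77·exp(−kt) = 30.77·0.6531 = 20.10 mg/L.

20.1 mg/L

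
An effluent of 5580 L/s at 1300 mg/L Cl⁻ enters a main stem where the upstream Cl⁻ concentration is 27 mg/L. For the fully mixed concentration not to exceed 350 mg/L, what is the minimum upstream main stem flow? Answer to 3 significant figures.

16400 L/s

Set C_mix = 350: (Q·27.00 + 5580·1300) / (Q + 5580) = 350
→ Q = 5580·(1300 − 350)/(350 − 27.00) = 16410 L/s.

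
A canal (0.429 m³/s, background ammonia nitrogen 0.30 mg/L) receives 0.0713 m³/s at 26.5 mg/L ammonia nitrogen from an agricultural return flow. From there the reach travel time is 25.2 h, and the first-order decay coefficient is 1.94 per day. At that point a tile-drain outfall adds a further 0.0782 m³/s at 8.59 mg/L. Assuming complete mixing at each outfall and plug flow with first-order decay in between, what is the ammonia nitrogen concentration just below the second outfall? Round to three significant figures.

1.62 mg/L

Conservation of mass: C = (0.4290·0.3000 + 0.07130·26.50) / 0.5003 = 2.018/0.5003 = 4.034 mg/L; combined flow 0.5003 m³/s.
After decay, C = 4.034 × e^(−kt) = 4.034 × 0.1304 = 0.5261 mg/L.
Second outfall: C = (0.5003·0.5261 + 0.07820·8.590)/0.5785 = 1.616 mg/L.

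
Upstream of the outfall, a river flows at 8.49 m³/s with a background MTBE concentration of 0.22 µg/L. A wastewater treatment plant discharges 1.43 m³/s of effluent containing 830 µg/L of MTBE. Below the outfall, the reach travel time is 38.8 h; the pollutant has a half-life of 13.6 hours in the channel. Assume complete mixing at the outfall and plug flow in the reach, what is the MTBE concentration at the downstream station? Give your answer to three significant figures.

16.6 µg/L

Mixed concentration C = ΣQC/ΣQ = (8.490·0.2200 + 1.430·830.0) / 9.920 = 1189/9.920 = 119.8 µg/L.
Half-life 13.6 h → k = ln 2 / 13.6 = 0.05097 h⁻¹ = 1.223 d⁻¹.
Applying C = C₀e^(−kt): 119.8 × 0.1384 = 16.59 µg/L.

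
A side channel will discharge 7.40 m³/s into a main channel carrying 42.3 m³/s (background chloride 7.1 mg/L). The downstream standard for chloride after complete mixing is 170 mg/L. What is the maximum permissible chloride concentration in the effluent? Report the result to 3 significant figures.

At the limit, (Qr·Cr + Qe·Cₑ)/(Qr + Qe) = 170:
Cₑ = (49.70·170 − 42.30·7.100) / 7.400 = 1101 mg/L.

1100 mg/L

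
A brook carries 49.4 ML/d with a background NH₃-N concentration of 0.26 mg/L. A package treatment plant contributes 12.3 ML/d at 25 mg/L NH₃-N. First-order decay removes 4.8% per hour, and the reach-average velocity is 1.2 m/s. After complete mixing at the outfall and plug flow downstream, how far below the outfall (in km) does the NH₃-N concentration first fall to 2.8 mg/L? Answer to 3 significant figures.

Mixed concentration C = ΣQC/ΣQ = (49.40·0.2600 + 12.30·25.00) / 61.70 = 320.3/61.70 = 5.192 mg/L.
4.8%/h lost → k = −ln(1 − 0.048) = 0.04919 h⁻¹.
Set 5.192·exp(−k·t) = 2.8 → t = ln(5.192/2.8)/k = 45190 s = 12.55 h.
Distance = v·t = 1.2·45190 = 54230 m = 54.23 km.

54.2 km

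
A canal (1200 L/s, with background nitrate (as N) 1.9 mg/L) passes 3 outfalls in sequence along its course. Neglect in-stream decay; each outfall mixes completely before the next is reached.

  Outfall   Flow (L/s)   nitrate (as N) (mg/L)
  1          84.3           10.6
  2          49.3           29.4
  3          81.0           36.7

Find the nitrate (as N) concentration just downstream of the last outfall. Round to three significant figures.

Outfall 1: combined Q = 1284 L/s; C = (1200·1.900 + 84.30·10.60)/1284 = 2.471 mg/L.
Outfall 2: combined Q = 1334 L/s; C = (1284·2.471 + 49.30·29.40)/1334 = 3.467 mg/L.
Outfall 3: combined Q = 1415 L/s; C = (1334·3.467 + 81.00·36.70)/1415 = 5.370 mg/L.

5.37 mg/L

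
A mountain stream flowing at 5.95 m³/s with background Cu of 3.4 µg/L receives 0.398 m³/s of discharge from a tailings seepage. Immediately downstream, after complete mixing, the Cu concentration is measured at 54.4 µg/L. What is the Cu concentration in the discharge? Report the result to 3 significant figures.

817 µg/L

Mass balance: 5.950·3.400 + 0.3980·Cₑ = 6.348·54.40
→ Cₑ = (6.348·54.40 − 5.950·3.400) / 0.3980 = 816.8 µg/L.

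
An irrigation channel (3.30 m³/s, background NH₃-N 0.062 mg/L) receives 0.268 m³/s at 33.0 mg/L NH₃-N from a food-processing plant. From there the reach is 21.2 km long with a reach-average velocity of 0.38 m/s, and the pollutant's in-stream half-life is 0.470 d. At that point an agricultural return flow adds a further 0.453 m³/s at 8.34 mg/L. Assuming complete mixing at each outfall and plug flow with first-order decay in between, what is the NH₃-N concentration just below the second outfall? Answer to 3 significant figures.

After mixing, C = (3.300·0.06200 + 0.2680·33.00) / 3.568 = 9.049/3.568 = 2.536 mg/L; combined flow 3.568 m³/s.
Travel time t = 21.2·1000 / 0.38 = 55790 s = 15.50 h.
Half-life 0.470 d → k = ln 2 / 0.470 = 1.475 d⁻¹.
First-order decay: C = 2.536·exp(−k·t) = 2.536·0.3859 = 0.9786 mg/L.
At the second outfall, C = (3.568·0.9786 + 0.4530·8.340) / (3.568 + 0.4530) = 1.808 mg/L.

1.81 mg/L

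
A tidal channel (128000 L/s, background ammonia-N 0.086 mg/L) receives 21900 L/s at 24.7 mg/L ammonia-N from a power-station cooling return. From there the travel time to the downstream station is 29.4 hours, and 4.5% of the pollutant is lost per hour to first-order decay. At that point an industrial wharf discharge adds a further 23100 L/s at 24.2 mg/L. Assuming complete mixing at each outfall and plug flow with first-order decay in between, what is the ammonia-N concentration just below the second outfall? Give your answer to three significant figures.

Conservation of mass: C = (128000·0.08600 + 21900·24.70) / 149900 = 551900/149900 = 3.682 mg/L; combined flow 149900 L/s.
4.5%/h lost → k = −ln(1 − 0.045) = 0.04604 h⁻¹.
Decay over the reach: 3.682·exp(−kt) = 3.682·0.2583 = 0.9510 mg/L.
Second outfall: C = (149900·0.9510 + 23100·24.20)/173000 = 4.055 mg/L.

4.06 mg/L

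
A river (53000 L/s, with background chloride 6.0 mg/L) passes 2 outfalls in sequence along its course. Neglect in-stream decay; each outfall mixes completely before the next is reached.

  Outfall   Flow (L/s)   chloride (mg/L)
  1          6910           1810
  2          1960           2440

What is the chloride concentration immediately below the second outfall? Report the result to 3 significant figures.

285 mg/L

After outfall 1: Q = 53000 + 6910 = 59910 L/s; C = (53000·6.000 + 6910·1810)/59910 = 214.1 mg/L.
After outfall 2: Q = 59910 + 1960 = 61870 L/s; C = (59910·214.1 + 1960·2440)/61870 = 284.6 mg/L.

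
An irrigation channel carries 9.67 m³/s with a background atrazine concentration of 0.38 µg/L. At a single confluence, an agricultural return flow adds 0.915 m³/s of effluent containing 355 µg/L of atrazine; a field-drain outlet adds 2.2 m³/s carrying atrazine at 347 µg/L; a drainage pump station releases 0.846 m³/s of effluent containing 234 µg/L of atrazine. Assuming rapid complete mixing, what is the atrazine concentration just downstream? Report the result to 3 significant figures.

Conservation of mass: C = (9.670·0.3800 + 0.9150·355.0 + 2.200·347.0 + 0.8460·234.0) / 13.63 = 1290/13.63 = 94.63 µg/L.

94.6 µg/L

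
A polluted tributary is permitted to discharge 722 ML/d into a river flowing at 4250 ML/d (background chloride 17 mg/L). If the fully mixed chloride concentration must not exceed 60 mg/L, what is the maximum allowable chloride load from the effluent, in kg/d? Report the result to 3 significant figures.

Mass balance at the limit: 4250·17.00 + 722.0·Cₑ = 4972·60 → Cₑ = 313.1 mg/L.
722.0 ML/d = 8.356 m³/s. Load = 8.356 m³/s × 313.1 g/m³ × 86 400 s/d = 226100 kg/d.

226000 kg/d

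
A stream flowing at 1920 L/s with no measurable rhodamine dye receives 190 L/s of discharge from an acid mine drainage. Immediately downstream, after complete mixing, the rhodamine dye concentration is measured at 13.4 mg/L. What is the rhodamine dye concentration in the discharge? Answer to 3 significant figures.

Mass balance: 1920·0 + 190.0·Cₑ = 2110·13.40
→ Cₑ = (2110·13.40 − 1920·0) / 190.0 = 148.8 mg/L.

149 mg/L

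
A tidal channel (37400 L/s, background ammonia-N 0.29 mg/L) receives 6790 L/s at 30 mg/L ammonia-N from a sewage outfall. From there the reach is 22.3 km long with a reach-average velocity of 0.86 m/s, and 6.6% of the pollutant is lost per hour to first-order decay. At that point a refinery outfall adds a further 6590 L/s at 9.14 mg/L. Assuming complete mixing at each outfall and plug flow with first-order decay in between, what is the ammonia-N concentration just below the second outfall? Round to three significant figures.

3.77 mg/L

After mixing, C = (37400·0.2900 + 6790·30.00) / 44190 = 214500/44190 = 4.855 mg/L; combined flow 44190 L/s.
Travel time t = 22.3·1000 / 0.86 = 25930 s = 7.203 h.
6.6%/h lost → k = −ln(1 − 0.066) = 0.06828 h⁻¹.
Applying C = C₀e^(−kt): 4.855 × 0.6115 = 2.969 mg/L.
Second outfall: C = (44190·2.969 + 6590·9.140)/50780 = 3.770 mg/L.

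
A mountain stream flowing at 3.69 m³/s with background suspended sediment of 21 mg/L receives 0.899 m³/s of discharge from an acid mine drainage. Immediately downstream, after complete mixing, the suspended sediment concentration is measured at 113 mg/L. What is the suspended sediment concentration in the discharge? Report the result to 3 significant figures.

Mass balance: 3.690·21.00 + 0.8990·Cₑ = 4.589·113.0
→ Cₑ = (4.589·113.0 − 3.690·21.00) / 0.8990 = 490.6 mg/L.

491 mg/L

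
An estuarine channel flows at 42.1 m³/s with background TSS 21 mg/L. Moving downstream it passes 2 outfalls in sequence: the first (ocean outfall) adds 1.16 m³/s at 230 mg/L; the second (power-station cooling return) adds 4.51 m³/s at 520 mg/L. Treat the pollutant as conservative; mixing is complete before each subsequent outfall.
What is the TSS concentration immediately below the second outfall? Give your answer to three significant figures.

Below outfall 1: Q → 43.26 m³/s, C = (42.10·21.00 + 1.160·230.0)/43.26 = 26.60 mg/L.
Below outfall 2: Q → 47.77 m³/s, C = (43.26·26.60 + 4.510·520.0)/47.77 = 73.19 mg/L.

73.2 mg/L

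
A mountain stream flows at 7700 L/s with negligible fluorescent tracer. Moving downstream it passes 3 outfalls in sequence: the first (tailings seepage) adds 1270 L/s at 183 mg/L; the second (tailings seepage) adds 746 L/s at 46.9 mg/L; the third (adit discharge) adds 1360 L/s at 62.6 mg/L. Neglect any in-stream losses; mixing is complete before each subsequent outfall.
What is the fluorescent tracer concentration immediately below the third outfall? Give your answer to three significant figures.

Outfall 1: combined Q = 8970 L/s; C = (7700·0 + 1270·183.0)/8970 = 25.91 mg/L.
Outfall 2: combined Q = 9716 L/s; C = (8970·25.91 + 746.0·46.90)/9716 = 27.52 mg/L.
Outfall 3: combined Q = 11080 L/s; C = (9716·27.52 + 1360·62.60)/11080 = 31.83 mg/L.

31.8 mg/L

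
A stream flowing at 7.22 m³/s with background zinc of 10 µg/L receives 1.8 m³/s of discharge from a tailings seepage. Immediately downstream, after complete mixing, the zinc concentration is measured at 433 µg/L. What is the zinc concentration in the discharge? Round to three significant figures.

Mass balance: 7.220·10.00 + 1.800·Cₑ = 9.020·433.0
→ Cₑ = (9.020·433.0 − 7.220·10.00) / 1.800 = 2130 µg/L.

2130 µg/L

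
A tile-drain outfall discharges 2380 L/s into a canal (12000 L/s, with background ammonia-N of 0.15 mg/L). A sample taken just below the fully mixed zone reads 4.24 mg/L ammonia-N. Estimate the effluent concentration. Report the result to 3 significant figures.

24.9 mg/L

Mass balance: 12000·0.1500 + 2380·Cₑ = 14380·4.240
→ Cₑ = (14380·4.240 − 12000·0.1500) / 2380 = 24.86 mg/L.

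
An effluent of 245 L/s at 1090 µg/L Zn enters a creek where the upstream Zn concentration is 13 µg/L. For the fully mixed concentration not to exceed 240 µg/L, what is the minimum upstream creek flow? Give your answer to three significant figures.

917 L/s

Set C_mix = 240: (Q·13.00 + 245.0·1090) / (Q + 245.0) = 240
→ Q = 245.0·(1090 − 240)/(240 − 13.00) = 917.4 L/s.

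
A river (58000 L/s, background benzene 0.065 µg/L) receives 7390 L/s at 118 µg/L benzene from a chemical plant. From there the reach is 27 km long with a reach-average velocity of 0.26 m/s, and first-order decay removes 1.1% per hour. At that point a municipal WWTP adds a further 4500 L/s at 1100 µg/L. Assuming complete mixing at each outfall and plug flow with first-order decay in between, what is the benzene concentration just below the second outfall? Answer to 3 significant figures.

79.9 µg/L

Conservation of mass: C = (58000·0.06500 + 7390·118.0) / 65390 = 875800/65390 = 13.39 µg/L; combined flow 65390 L/s.
Travel time t = 27·1000 / 0.26 = 103800 s = 28.85 h.
1.1%/h lost → k = −ln(1 − 0.011) = 0.01106 h⁻¹.
Decay over the reach: 13.39·exp(−kt) = 13.39·0.7268 = 9.735 µg/L.
Second outfall: C = (65390·9.735 + 4500·1100)/69890 = 79.93 µg/L.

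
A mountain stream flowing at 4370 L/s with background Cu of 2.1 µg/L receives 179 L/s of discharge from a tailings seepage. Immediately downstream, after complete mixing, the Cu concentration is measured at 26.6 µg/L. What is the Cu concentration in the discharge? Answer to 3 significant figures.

625 µg/L

Mass balance: 4370·2.100 + 179.0·Cₑ = 4549·26.60
→ Cₑ = (4549·26.60 − 4370·2.100) / 179.0 = 624.7 µg/L.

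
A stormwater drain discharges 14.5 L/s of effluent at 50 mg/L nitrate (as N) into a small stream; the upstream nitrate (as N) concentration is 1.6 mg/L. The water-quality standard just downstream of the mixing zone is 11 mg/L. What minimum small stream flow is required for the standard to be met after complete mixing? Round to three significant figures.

Set C_mix = 11: (Q·1.600 + 14.50·50.00) / (Q + 14.50) = 11
→ Q = 14.50·(50.00 − 11)/(11 − 1.600) = 60.16 L/s.

60.2 L/s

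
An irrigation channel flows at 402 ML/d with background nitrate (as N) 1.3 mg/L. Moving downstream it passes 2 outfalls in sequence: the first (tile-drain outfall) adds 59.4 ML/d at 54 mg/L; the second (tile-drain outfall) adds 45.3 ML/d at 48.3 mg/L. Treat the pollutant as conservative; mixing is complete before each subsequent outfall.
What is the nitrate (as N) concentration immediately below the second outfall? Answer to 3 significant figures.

Below outfall 1: Q → 461.4 ML/d, C = (402.0·1.300 + 59.40·54.00)/461.4 = 8.085 mg/L.
Below outfall 2: Q → 506.7 ML/d, C = (461.4·8.085 + 45.30·48.30)/506.7 = 11.68 mg/L.

11.7 mg/L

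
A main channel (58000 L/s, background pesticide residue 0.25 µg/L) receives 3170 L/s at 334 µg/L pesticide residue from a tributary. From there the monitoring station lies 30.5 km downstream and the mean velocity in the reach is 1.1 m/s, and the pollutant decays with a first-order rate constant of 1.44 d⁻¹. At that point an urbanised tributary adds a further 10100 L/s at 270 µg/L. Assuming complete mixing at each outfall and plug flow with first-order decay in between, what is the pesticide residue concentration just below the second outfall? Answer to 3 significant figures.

47.7 µg/L

Conservation of mass: C = (58000·0.2500 + 3170·334.0) / 61170 = 1073000/61170 = 17.55 µg/L; combined flow 61170 L/s.
Travel time t = 30.5·1000 / 1.1 = 27730 s = 7.702 h.
Decay over the reach: 17.55·exp(−kt) = 17.55·0.6299 = 11.05 µg/L.
At the second outfall, C = (61170·11.05 + 10100·270.0) / (61170 + 10100) = 47.75 µg/L.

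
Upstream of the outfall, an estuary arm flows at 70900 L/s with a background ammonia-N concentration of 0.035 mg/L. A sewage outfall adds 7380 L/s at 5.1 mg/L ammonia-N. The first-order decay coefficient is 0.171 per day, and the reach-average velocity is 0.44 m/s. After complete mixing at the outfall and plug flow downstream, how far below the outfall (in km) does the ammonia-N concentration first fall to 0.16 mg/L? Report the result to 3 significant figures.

259 km

After mixing, C = (70900·0.03500 + 7380·5.100) / 78280 = 40120/78280 = 0.5125 mg/L.
Set 0.5125·exp(−k·t) = 0.16 → t = ln(0.5125/0.16)/k = 588200 s = 163.4 h.
Distance = v·t = 0.44·588200 = 258800 m = 258.8 km.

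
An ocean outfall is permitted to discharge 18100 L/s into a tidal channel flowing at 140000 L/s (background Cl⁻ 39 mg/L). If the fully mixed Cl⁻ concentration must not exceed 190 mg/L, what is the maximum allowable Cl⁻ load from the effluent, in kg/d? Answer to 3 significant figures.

Mass balance at the limit: 140000·39.00 + 18100·Cₑ = 158100·190 → Cₑ = 1358 mg/L.
18100 L/s = 18.10 m³/s. Load = 18.10 m³/s × 1358 g/m³ × 86 400 s/d = 2124000 kg/d.

2120000 kg/d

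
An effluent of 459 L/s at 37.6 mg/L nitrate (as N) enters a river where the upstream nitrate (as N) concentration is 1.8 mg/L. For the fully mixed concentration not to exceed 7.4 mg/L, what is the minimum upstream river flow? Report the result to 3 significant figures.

2480 L/s

Set C_mix = 7.4: (Q·1.800 + 459.0·37.60) / (Q + 459.0) = 7.4
→ Q = 459.0·(37.60 − 7.4)/(7.4 − 1.800) = 2475 L/s.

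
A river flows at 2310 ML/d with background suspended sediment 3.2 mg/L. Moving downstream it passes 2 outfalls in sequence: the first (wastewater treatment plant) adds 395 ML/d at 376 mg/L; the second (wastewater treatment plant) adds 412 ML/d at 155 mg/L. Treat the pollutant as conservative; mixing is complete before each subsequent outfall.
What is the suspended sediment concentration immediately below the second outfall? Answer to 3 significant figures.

Below outfall 1: Q → 2705 ML/d, C = (2310·3.200 + 395.0·376.0)/2705 = 57.64 mg/L.
Below outfall 2: Q → 3117 ML/d, C = (2705·57.64 + 412.0·155.0)/3117 = 70.51 mg/L.

70.5 mg/L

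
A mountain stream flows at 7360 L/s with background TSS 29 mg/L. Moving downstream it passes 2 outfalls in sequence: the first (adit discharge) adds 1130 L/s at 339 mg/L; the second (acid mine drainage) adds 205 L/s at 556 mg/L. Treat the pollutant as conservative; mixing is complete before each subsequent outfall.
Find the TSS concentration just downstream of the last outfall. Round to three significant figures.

81.7 mg/L

Outfall 1: combined Q = 8490 L/s; C = (7360·29.00 + 1130·339.0)/8490 = 70.26 mg/L.
Outfall 2: combined Q = 8695 L/s; C = (8490·70.26 + 205.0·556.0)/8695 = 81.71 mg/L.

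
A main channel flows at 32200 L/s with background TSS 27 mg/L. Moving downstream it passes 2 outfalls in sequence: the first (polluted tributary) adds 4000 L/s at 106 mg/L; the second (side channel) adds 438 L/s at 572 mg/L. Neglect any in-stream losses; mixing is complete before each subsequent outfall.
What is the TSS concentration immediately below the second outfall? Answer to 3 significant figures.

After outfall 1: Q = 32200 + 4000 = 36200 L/s; C = (32200·27.00 + 4000·106.0)/36200 = 35.73 mg/L.
After outfall 2: Q = 36200 + 438.0 = 36640 L/s; C = (36200·35.73 + 438.0·572.0)/36640 = 42.14 mg/L.

42.1 mg/L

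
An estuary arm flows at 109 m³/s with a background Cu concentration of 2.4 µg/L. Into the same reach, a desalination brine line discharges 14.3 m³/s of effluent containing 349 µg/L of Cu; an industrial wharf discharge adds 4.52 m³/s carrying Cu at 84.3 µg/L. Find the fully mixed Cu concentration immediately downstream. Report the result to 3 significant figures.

After mixing, C = (109.0·2.400 + 14.30·349.0 + 4.520·84.30) / 127.8 = 5633/127.8 = 44.07 µg/L.

44.1 µg/L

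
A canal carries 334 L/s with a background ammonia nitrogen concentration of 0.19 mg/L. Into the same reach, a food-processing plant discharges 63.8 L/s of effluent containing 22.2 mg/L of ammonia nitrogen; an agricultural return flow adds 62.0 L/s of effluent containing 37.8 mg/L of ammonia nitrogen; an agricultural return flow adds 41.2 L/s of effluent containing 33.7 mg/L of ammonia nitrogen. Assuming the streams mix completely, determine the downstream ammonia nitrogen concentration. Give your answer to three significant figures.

Conservation of mass: C = (334.0·0.1900 + 63.80·22.20 + 62.00·37.80 + 41.20·33.70) / 501.0 = 5212/501.0 = 10.40 mg/L.

10.4 mg/L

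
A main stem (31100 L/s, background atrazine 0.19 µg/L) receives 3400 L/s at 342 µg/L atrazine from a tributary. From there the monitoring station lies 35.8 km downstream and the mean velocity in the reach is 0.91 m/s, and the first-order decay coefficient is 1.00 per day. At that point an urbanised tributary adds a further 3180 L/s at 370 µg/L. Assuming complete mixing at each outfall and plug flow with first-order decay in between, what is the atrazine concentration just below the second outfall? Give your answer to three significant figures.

50.9 µg/L

Mixed concentration C = ΣQC/ΣQ = (31100·0.1900 + 3400·342.0) / 34500 = 1169000/34500 = 33.88 µg/L; combined flow 34500 L/s.
Travel time t = 35.8·1000 / 0.91 = 39340 s = 10.93 h.
Applying C = C₀e^(−kt): 33.88 × 0.6342 = 21.49 µg/L.
Second outfall: C = (34500·21.49 + 3180·370.0)/37680 = 50.90 µg/L.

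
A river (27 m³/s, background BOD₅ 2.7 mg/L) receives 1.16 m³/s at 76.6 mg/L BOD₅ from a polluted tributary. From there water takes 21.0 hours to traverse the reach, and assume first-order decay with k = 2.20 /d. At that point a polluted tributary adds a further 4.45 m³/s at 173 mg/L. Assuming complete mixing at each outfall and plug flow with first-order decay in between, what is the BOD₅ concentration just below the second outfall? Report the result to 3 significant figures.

24.3 mg/L

Mass balance: C = (27.00·2.700 + 1.160·76.60) / 28.16 = 161.8/28.16 = 5.744 mg/L; combined flow 28.16 m³/s.
Applying C = C₀e^(−kt): 5.744 × 0.1459 = 0.8379 mg/L.
At the second outfall, C = (28.16·0.8379 + 4.450·173.0) / (28.16 + 4.450) = 24.33 mg/L.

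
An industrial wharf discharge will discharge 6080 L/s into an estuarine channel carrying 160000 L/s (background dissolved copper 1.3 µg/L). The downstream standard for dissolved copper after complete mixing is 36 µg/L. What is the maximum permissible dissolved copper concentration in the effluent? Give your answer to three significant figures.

949 µg/L

At the limit, (Qr·Cr + Qe·Cₑ)/(Qr + Qe) = 36:
Cₑ = (166100·36 − 160000·1.300) / 6080 = 949.2 µg/L.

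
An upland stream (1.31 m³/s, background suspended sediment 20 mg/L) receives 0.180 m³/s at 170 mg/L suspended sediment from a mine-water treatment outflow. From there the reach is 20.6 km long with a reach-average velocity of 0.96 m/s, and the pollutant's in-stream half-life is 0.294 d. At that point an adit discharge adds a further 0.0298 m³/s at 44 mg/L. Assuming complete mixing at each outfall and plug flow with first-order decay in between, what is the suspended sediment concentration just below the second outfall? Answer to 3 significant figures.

21.7 mg/L

Flow-weighted average: C = (1.310·20.00 + 0.1800·170.0) / 1.490 = 56.80/1.490 = 38.12 mg/L; combined flow 1.490 m³/s.
Travel time t = 20.6·1000 / 0.96 = 21460 s = 5.961 h.
Half-life 0.294 d → k = ln 2 / 0.294 = 2.358 d⁻¹.
Decay over the reach: 38.12·exp(−kt) = 38.12·0.5568 = 21.23 mg/L.
Second outfall: C = (1.490·21.23 + 0.02980·44.00)/1.520 = 21.67 mg/L.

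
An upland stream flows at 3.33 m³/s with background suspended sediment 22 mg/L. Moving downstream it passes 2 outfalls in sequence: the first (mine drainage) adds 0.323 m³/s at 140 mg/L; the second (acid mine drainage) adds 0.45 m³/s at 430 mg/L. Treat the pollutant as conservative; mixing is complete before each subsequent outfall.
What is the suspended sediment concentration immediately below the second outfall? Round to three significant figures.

76.0 mg/L

Below outfall 1: Q → 3.653 m³/s, C = (3.330·22.00 + 0.3230·140.0)/3.653 = 32.43 mg/L.
Below outfall 2: Q → 4.103 m³/s, C = (3.653·32.43 + 0.4500·430.0)/4.103 = 76.04 mg/L.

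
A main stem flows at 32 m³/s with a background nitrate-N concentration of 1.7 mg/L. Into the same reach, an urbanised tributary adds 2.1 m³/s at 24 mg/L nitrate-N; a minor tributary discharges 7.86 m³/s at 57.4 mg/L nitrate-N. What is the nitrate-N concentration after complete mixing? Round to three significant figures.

13.2 mg/L

Conservation of mass: C = (32.00·1.700 + 2.100·24.00 + 7.860·57.40) / 41.96 = 556.0/41.96 = 13.25 mg/L.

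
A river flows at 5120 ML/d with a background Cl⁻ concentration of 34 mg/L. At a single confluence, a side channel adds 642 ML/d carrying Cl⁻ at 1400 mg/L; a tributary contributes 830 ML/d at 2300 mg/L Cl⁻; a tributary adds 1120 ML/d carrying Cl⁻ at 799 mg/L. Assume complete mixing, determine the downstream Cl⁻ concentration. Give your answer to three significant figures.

503 mg/L

Flow-weighted average: C = (5120·34.00 + 642.0·1400 + 830.0·2300 + 1120·799.0) / 7712 = 3877000/7712 = 502.7 mg/L.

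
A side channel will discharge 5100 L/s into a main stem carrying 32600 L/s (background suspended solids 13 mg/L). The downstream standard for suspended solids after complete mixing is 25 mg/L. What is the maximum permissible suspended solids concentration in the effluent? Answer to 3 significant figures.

At the limit, (Qr·Cr + Qe·Cₑ)/(Qr + Qe) = 25:
Cₑ = (37700·25 − 32600·13.00) / 5100 = 101.7 mg/L.

102 mg/L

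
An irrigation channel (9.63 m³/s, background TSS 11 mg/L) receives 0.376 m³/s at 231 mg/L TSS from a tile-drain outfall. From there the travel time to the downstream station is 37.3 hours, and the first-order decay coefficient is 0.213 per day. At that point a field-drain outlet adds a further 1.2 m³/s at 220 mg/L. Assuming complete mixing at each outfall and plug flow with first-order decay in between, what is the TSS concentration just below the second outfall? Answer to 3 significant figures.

35.9 mg/L

Conservation of mass: C = (9.630·11.00 + 0.3760·231.0) / 10.01 = 192.8/10.01 = 19.27 mg/L; combined flow 10.01 m³/s.
After decay, C = 19.27 × e^(−kt) = 19.27 × 0.7182 = 13.84 mg/L.
Second outfall: C = (10.01·13.84 + 1.200·220.0)/11.21 = 35.91 mg/L.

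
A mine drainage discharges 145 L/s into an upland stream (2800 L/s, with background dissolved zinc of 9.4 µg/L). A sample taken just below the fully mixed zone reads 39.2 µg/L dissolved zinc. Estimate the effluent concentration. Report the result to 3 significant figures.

Mass balance: 2800·9.400 + 145.0·Cₑ = 2945·39.20
→ Cₑ = (2945·39.20 − 2800·9.400) / 145.0 = 614.6 µg/L.

615 µg/L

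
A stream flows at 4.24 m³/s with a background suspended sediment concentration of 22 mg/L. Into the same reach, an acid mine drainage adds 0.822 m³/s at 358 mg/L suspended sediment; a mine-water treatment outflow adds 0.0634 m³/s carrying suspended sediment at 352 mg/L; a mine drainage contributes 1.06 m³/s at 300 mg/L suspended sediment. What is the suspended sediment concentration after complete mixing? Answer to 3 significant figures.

Conservation of mass: C = (4.240·22.00 + 0.8220·358.0 + 0.06340·352.0 + 1.060·300.0) / 6.185 = 727.9/6.185 = 117.7 mg/L.

118 mg/L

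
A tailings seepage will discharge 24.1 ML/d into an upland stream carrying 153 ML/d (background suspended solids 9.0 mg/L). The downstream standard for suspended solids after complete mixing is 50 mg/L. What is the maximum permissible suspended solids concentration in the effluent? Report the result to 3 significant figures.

310 mg/L

At the limit, (Qr·Cr + Qe·Cₑ)/(Qr + Qe) = 50:
Cₑ = (177.1·50 − 153.0·9.000) / 24.10 = 310.3 mg/L.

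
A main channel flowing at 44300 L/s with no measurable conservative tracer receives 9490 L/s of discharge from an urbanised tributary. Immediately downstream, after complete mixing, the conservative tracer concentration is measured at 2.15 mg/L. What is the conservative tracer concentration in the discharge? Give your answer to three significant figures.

Mass balance: 44300·0 + 9490·Cₑ = 53790·2.150
→ Cₑ = (53790·2.150 − 44300·0) / 9490 = 12.19 mg/L.

12.2 mg/L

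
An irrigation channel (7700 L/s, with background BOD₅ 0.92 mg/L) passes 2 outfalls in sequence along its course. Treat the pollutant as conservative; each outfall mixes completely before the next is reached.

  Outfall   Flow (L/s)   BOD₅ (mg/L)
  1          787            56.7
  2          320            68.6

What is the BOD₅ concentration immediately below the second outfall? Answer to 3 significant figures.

8.36 mg/L

After outfall 1: Q = 7700 + 787.0 = 8487 L/s; C = (7700·0.9200 + 787.0·56.70)/8487 = 6.092 mg/L.
After outfall 2: Q = 8487 + 320.0 = 8807 L/s; C = (8487·6.092 + 320.0·68.60)/8807 = 8.364 mg/L.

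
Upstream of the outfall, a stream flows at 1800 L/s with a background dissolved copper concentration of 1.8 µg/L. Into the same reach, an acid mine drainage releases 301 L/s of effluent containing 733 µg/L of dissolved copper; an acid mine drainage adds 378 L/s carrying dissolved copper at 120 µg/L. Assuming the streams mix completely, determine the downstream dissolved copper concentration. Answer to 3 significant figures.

Mass balance: C = (1800·1.800 + 301.0·733.0 + 378.0·120.0) / 2479 = 269200/2479 = 108.6 µg/L.

109 µg/L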